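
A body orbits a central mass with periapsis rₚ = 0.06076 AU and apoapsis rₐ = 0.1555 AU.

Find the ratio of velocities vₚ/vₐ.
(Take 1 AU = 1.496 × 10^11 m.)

Convert to SI: rₚ = 0.06076 AU = 9.0897e+09 m; rₐ = 0.1555 AU = 2.32628e+10 m.
Conservation of angular momentum gives rₚvₚ = rₐvₐ, so vₚ/vₐ = rₐ/rₚ.
vₚ/vₐ = 2.32628e+10 / 9.0897e+09 ≈ 2.559.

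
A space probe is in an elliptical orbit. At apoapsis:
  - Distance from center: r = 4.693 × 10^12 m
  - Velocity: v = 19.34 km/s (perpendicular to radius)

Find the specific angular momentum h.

Convert to SI: v = 19.34 km/s = 19340 m/s.
With v perpendicular to r, h = r · v.
h = 4.693e+12 · 19340 m²/s ≈ 9.076e+16 m²/s.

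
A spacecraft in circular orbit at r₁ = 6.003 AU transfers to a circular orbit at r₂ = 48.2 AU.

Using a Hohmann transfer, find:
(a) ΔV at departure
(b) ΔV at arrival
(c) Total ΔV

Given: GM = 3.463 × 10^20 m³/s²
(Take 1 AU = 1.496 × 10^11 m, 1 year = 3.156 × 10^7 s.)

Convert to SI: r₁ = 6.003 AU = 8.98049e+11 m; r₂ = 48.2 AU = 7.21072e+12 m.
Transfer semi-major axis: a_t = (r₁ + r₂)/2 = (8.98049e+11 + 7.21072e+12)/2 = 4.05438e+12 m.
Circular speeds: v₁ = √(GM/r₁) = 19637.1 m/s, v₂ = √(GM/r₂) = 6930.06 m/s.
Transfer speeds (vis-viva v² = GM(2/r − 1/a_t)): v₁ᵗ = 26188 m/s, v₂ᵗ = 3261.55 m/s.
(a) ΔV₁ = |v₁ᵗ − v₁| ≈ 6551 m/s = 1.382 AU/year.
(b) ΔV₂ = |v₂ − v₂ᵗ| ≈ 3669 m/s = 0.7739 AU/year.
(c) ΔV_total = ΔV₁ + ΔV₂ ≈ 1.022e+04 m/s = 2.156 AU/year.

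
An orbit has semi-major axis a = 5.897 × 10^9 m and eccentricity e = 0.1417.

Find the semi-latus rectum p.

p = a (1 − e²).
p = 5.897e+09 · (1 − (0.1417)²) = 5.897e+09 · 0.979921 ≈ 5.779e+09 m = 5.779 × 10^9 m.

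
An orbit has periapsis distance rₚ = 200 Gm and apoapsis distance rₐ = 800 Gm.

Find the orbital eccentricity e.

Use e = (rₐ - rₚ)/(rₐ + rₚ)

Convert to SI: rₚ = 200 Gm = 2e+11 m; rₐ = 800 Gm = 8e+11 m.
e = (rₐ − rₚ) / (rₐ + rₚ).
e = (8e+11 − 2e+11) / (8e+11 + 2e+11) = 6e+11 / 1e+12 ≈ 0.6.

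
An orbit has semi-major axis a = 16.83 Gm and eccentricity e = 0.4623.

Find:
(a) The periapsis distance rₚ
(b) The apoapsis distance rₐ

Convert to SI: a = 16.83 Gm = 1.683e+10 m.
(a) rₚ = a(1 − e) = 1.683e+10 · (1 − 0.4623) = 1.683e+10 · 0.5377 ≈ 9.049e+09 m = 9.049 Gm.
(b) rₐ = a(1 + e) = 1.683e+10 · (1 + 0.4623) = 1.683e+10 · 1.4623 ≈ 2.461e+10 m = 24.61 Gm.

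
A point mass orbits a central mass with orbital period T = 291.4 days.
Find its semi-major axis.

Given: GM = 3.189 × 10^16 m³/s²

Convert to SI: T = 291.4 days = 2.5177e+07 s.
Invert Kepler's third law: a = (GM · T² / (4π²))^(1/3).
Substituting T = 2.5177e+07 s and GM = 3.189e+16 m³/s²:
a = (3.189e+16 · (2.5177e+07)² / (4π²))^(1/3) m
a ≈ 8e+09 m = 8 Gm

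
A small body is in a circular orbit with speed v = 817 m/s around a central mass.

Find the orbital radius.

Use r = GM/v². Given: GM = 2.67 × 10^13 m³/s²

For a circular orbit, v² = GM / r, so r = GM / v².
r = 2.67e+13 / (817)² m ≈ 4e+07 m = 40 Mm.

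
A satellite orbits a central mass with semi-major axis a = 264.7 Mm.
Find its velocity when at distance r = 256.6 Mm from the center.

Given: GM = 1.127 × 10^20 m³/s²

Convert to SI: a = 264.7 Mm = 2.647e+08 m; r = 256.6 Mm = 2.566e+08 m.
Vis-viva: v = √(GM · (2/r − 1/a)).
2/r − 1/a = 2/2.566e+08 − 1/2.647e+08 = 4.01637e-09 m⁻¹.
v = √(1.127e+20 · 4.01637e-09) m/s ≈ 6.728e+05 m/s = 672.8 km/s.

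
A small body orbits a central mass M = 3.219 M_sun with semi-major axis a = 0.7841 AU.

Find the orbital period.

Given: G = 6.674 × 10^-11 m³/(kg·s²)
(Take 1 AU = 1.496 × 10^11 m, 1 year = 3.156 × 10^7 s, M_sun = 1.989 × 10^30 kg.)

Convert to SI: a = 0.7841 AU = 1.17301e+11 m; M = 3.219 M_sun = 6.40259e+30 kg.
GM = G · M = 6.674e-11 · 6.40259e+30 = 4.27309e+20 m³/s².
Kepler's third law: T = 2π √(a³ / GM).
Substituting a = 1.17301e+11 m and GM = 4.27309e+20 m³/s²:
T = 2π √((1.17301e+11)³ / 4.27309e+20) s
T ≈ 1.221e+07 s = 0.3869 years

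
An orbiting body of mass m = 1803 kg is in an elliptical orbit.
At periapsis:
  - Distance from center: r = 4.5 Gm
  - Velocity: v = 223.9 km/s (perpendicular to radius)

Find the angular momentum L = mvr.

Convert to SI: r = 4.5 Gm = 4.5e+09 m; v = 223.9 km/s = 223900 m/s.
Since v is perpendicular to r, L = m · v · r.
L = 1803 · 223900 · 4.5e+09 kg·m²/s ≈ 1.817e+18 kg·m²/s.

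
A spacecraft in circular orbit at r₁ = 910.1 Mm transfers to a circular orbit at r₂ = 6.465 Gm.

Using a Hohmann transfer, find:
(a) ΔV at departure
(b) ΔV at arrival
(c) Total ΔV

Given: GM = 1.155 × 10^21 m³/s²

Convert to SI: r₁ = 910.1 Mm = 9.101e+08 m; r₂ = 6.465 Gm = 6.465e+09 m.
Transfer semi-major axis: a_t = (r₁ + r₂)/2 = (9.101e+08 + 6.465e+09)/2 = 3.68755e+09 m.
Circular speeds: v₁ = √(GM/r₁) = 1.12654e+06 m/s, v₂ = √(GM/r₂) = 422675 m/s.
Transfer speeds (vis-viva v² = GM(2/r − 1/a_t)): v₁ᵗ = 1.49163e+06 m/s, v₂ᵗ = 209982 m/s.
(a) ΔV₁ = |v₁ᵗ − v₁| ≈ 3.651e+05 m/s = 365.1 km/s.
(b) ΔV₂ = |v₂ − v₂ᵗ| ≈ 2.127e+05 m/s = 212.7 km/s.
(c) ΔV_total = ΔV₁ + ΔV₂ ≈ 5.778e+05 m/s = 577.8 km/s.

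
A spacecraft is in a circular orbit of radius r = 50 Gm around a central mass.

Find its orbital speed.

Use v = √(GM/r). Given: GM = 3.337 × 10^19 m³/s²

Convert to SI: r = 50 Gm = 5e+10 m.
For a circular orbit, gravity supplies the centripetal force, so v = √(GM / r).
v = √(3.337e+19 / 5e+10) m/s ≈ 2.583e+04 m/s = 25.83 km/s.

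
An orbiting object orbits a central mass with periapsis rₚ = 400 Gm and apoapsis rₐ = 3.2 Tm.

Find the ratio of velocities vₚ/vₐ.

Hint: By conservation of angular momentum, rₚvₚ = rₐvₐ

Convert to SI: rₚ = 400 Gm = 4e+11 m; rₐ = 3.2 Tm = 3.2e+12 m.
Conservation of angular momentum gives rₚvₚ = rₐvₐ, so vₚ/vₐ = rₐ/rₚ.
vₚ/vₐ = 3.2e+12 / 4e+11 ≈ 8.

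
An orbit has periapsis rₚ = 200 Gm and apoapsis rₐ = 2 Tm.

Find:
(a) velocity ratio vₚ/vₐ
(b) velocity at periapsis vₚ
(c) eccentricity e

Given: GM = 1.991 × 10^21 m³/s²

Convert to SI: rₚ = 200 Gm = 2e+11 m; rₐ = 2 Tm = 2e+12 m.
(a) Conservation of angular momentum (rₚvₚ = rₐvₐ) gives vₚ/vₐ = rₐ/rₚ = 2e+12/2e+11 ≈ 10
(b) With a = (rₚ + rₐ)/2 = 1.1e+12 m, vₚ = √(GM (2/rₚ − 1/a)) = √(1.991e+21 · (2/2e+11 − 1/1.1e+12)) m/s ≈ 1.345e+05 m/s
(c) e = (rₐ − rₚ)/(rₐ + rₚ) = (2e+12 − 2e+11)/(2e+12 + 2e+11) ≈ 0.8182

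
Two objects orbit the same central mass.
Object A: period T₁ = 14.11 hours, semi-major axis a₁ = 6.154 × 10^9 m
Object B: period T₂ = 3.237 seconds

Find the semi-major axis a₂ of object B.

Convert to SI: T₁ = 14.11 hours = 50796 s.
Kepler's third law: (T₁/T₂)² = (a₁/a₂)³ ⇒ a₂ = a₁ · (T₂/T₁)^(2/3).
T₂/T₁ = 3.237 / 50796 = 6.37255e-05.
a₂ = 6.154e+09 · (6.37255e-05)^(2/3) m ≈ 9.818e+06 m = 9.818 × 10^6 m.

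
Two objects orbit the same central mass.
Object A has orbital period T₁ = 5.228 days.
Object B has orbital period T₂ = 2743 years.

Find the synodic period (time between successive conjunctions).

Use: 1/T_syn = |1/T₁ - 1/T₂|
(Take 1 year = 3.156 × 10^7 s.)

Convert to SI: T₁ = 5.228 days = 451699 s; T₂ = 2743 years = 8.65691e+10 s.
T_syn = |T₁ · T₂ / (T₁ − T₂)|.
T_syn = |451699 · 8.65691e+10 / (451699 − 8.65691e+10)| s ≈ 4.517e+05 s = 5.228 days.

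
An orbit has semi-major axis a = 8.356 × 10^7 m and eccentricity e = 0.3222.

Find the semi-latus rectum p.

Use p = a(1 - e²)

p = a (1 − e²).
p = 8.356e+07 · (1 − (0.3222)²) = 8.356e+07 · 0.896187 ≈ 7.489e+07 m = 7.489 × 10^7 m.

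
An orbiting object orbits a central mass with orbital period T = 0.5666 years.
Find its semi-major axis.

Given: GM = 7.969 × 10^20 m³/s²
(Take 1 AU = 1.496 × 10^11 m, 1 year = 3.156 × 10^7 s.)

Convert to SI: T = 0.5666 years = 1.78819e+07 s.
Invert Kepler's third law: a = (GM · T² / (4π²))^(1/3).
Substituting T = 1.78819e+07 s and GM = 7.969e+20 m³/s²:
a = (7.969e+20 · (1.78819e+07)² / (4π²))^(1/3) m
a ≈ 1.862e+11 m = 1.245 AU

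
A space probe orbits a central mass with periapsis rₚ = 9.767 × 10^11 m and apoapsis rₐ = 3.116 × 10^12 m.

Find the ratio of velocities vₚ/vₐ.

Conservation of angular momentum gives rₚvₚ = rₐvₐ, so vₚ/vₐ = rₐ/rₚ.
vₚ/vₐ = 3.116e+12 / 9.767e+11 ≈ 3.19.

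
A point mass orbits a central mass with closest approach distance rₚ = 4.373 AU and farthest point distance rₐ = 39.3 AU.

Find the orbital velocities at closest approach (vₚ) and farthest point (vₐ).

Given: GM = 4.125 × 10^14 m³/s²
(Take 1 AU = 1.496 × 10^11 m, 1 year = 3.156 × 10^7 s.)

Convert to SI: rₚ = 4.373 AU = 6.54201e+11 m; rₐ = 39.3 AU = 5.87928e+12 m.
Use the vis-viva equation v² = GM(2/r − 1/a) with a = (rₚ + rₐ)/2 = (6.54201e+11 + 5.87928e+12)/2 = 3.26674e+12 m.
vₚ = √(GM · (2/rₚ − 1/a)) = √(4.125e+14 · (2/6.54201e+11 − 1/3.26674e+12)) m/s ≈ 33.69 m/s = 0.007107 AU/year.
vₐ = √(GM · (2/rₐ − 1/a)) = √(4.125e+14 · (2/5.87928e+12 − 1/3.26674e+12)) m/s ≈ 3.748 m/s = 0.0007908 AU/year.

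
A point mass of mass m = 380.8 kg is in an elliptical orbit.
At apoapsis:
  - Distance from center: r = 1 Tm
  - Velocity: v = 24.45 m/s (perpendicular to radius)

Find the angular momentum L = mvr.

Convert to SI: r = 1 Tm = 1e+12 m.
Since v is perpendicular to r, L = m · v · r.
L = 380.8 · 24.45 · 1e+12 kg·m²/s ≈ 9.311e+15 kg·m²/s.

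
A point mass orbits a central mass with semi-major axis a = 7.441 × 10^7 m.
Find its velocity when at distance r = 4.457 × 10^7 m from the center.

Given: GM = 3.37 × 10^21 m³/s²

Vis-viva: v = √(GM · (2/r − 1/a)).
2/r − 1/a = 2/4.457e+07 − 1/7.441e+07 = 3.14342e-08 m⁻¹.
v = √(3.37e+21 · 3.14342e-08) m/s ≈ 1.029e+07 m/s = 1.029e+04 km/s.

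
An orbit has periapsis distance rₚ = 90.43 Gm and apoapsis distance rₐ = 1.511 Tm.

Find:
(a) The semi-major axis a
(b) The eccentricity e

Convert to SI: rₚ = 90.43 Gm = 9.043e+10 m; rₐ = 1.511 Tm = 1.511e+12 m.
(a) a = (rₚ + rₐ) / 2 = (9.043e+10 + 1.511e+12) / 2 ≈ 8.007e+11 m = 800.7 Gm.
(b) e = (rₐ − rₚ) / (rₐ + rₚ) = (1.511e+12 − 9.043e+10) / (1.511e+12 + 9.043e+10) ≈ 0.8871.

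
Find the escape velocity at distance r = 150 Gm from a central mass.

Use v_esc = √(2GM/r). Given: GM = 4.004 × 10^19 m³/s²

Convert to SI: r = 150 Gm = 1.5e+11 m.
Escape velocity comes from setting total energy to zero: ½v² − GM/r = 0 ⇒ v_esc = √(2GM / r).
v_esc = √(2 · 4.004e+19 / 1.5e+11) m/s ≈ 2.311e+04 m/s = 23.11 km/s.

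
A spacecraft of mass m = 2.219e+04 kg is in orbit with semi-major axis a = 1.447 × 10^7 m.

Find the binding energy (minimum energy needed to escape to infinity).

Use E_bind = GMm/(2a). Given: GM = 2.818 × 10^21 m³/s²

Total orbital energy is E = −GMm/(2a); binding energy is E_bind = −E = GMm/(2a).
E_bind = 2.818e+21 · 2.219e+04 / (2 · 1.447e+07) J ≈ 2.161e+18 J = 2.161 EJ.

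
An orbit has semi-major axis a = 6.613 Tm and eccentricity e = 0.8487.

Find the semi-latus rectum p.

Convert to SI: a = 6.613 Tm = 6.613e+12 m.
p = a (1 − e²).
p = 6.613e+12 · (1 − (0.8487)²) = 6.613e+12 · 0.279708 ≈ 1.85e+12 m = 1.85 Tm.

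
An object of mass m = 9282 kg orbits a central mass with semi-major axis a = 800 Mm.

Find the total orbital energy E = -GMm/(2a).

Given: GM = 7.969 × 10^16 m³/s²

Convert to SI: a = 800 Mm = 8e+08 m.
E = −GMm / (2a).
E = −7.969e+16 · 9282 / (2 · 8e+08) J ≈ -4.623e+11 J = -462.3 GJ.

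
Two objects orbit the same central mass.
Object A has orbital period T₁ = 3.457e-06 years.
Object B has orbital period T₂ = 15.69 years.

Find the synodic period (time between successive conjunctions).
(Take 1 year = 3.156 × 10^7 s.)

Convert to SI: T₁ = 3.457e-06 years = 109.103 s; T₂ = 15.69 years = 4.95176e+08 s.
T_syn = |T₁ · T₂ / (T₁ − T₂)|.
T_syn = |109.103 · 4.95176e+08 / (109.103 − 4.95176e+08)| s ≈ 109.1 s = 3.457e-06 years.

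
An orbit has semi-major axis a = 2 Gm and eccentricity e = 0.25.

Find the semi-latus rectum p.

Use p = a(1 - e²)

Convert to SI: a = 2 Gm = 2e+09 m.
p = a (1 − e²).
p = 2e+09 · (1 − (0.25)²) = 2e+09 · 0.9375 ≈ 1.875e+09 m = 1.875 Gm.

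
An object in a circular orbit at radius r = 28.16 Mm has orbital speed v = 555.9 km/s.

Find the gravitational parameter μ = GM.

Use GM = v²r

Convert to SI: r = 28.16 Mm = 2.816e+07 m; v = 555.9 km/s = 555900 m/s.
For a circular orbit v² = GM/r, so GM = v² · r.
GM = (555900)² · 2.816e+07 m³/s² ≈ 8.702e+18 m³/s² = 8.702 × 10^18 m³/s².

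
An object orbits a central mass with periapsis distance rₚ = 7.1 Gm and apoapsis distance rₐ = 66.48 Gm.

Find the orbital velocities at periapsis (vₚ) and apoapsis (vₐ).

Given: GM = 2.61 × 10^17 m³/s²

Convert to SI: rₚ = 7.1 Gm = 7.1e+09 m; rₐ = 66.48 Gm = 6.648e+10 m.
Use the vis-viva equation v² = GM(2/r − 1/a) with a = (rₚ + rₐ)/2 = (7.1e+09 + 6.648e+10)/2 = 3.679e+10 m.
vₚ = √(GM · (2/rₚ − 1/a)) = √(2.61e+17 · (2/7.1e+09 − 1/3.679e+10)) m/s ≈ 8150 m/s = 8.15 km/s.
vₐ = √(GM · (2/rₐ − 1/a)) = √(2.61e+17 · (2/6.648e+10 − 1/3.679e+10)) m/s ≈ 870.4 m/s = 870.4 m/s.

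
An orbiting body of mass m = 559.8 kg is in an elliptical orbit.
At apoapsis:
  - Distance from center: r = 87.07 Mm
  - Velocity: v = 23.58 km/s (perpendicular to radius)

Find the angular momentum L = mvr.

Convert to SI: r = 87.07 Mm = 8.707e+07 m; v = 23.58 km/s = 23580 m/s.
Since v is perpendicular to r, L = m · v · r.
L = 559.8 · 23580 · 8.707e+07 kg·m²/s ≈ 1.149e+15 kg·m²/s.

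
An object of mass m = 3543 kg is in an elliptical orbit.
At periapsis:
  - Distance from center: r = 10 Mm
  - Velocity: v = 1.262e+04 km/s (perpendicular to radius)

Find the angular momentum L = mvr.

Convert to SI: r = 10 Mm = 1e+07 m; v = 1.262e+04 km/s = 1.262e+07 m/s.
Since v is perpendicular to r, L = m · v · r.
L = 3543 · 1.262e+07 · 1e+07 kg·m²/s ≈ 4.471e+17 kg·m²/s.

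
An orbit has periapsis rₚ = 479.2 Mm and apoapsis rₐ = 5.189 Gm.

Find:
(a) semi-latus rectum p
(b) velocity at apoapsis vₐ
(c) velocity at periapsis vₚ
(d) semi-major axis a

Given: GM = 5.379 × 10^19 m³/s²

Convert to SI: rₚ = 479.2 Mm = 4.792e+08 m; rₐ = 5.189 Gm = 5.189e+09 m.
(a) From a = (rₚ + rₐ)/2 = 2.8341e+09 m and e = (rₐ − rₚ)/(rₐ + rₚ) = 0.830916, p = a(1 − e²) = 2.8341e+09 · (1 − (0.830916)²) ≈ 8.774e+08 m
(b) With a = (rₚ + rₐ)/2 = 2.8341e+09 m, vₐ = √(GM (2/rₐ − 1/a)) = √(5.379e+19 · (2/5.189e+09 − 1/2.8341e+09)) m/s ≈ 4.187e+04 m/s
(c) With a = (rₚ + rₐ)/2 = 2.8341e+09 m, vₚ = √(GM (2/rₚ − 1/a)) = √(5.379e+19 · (2/4.792e+08 − 1/2.8341e+09)) m/s ≈ 4.533e+05 m/s
(d) a = (rₚ + rₐ)/2 = (4.792e+08 + 5.189e+09)/2 ≈ 2.834e+09 m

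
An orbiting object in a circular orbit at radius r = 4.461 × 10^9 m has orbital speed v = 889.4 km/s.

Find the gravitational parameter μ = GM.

Convert to SI: v = 889.4 km/s = 889400 m/s.
For a circular orbit v² = GM/r, so GM = v² · r.
GM = (889400)² · 4.461e+09 m³/s² ≈ 3.529e+21 m³/s² = 3.529 × 10^21 m³/s².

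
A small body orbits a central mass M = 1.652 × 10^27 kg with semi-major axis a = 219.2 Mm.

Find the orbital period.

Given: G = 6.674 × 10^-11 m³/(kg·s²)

Convert to SI: a = 219.2 Mm = 2.192e+08 m.
GM = G · M = 6.674e-11 · 1.652e+27 = 1.10254e+17 m³/s².
Kepler's third law: T = 2π √(a³ / GM).
Substituting a = 2.192e+08 m and GM = 1.10254e+17 m³/s²:
T = 2π √((2.192e+08)³ / 1.10254e+17) s
T ≈ 6.141e+04 s = 17.06 hours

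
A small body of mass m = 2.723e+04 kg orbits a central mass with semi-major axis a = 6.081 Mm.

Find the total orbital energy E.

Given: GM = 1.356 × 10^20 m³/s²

Convert to SI: a = 6.081 Mm = 6.081e+06 m.
E = −GMm / (2a).
E = −1.356e+20 · 2.723e+04 / (2 · 6.081e+06) J ≈ -3.036e+17 J = -303.6 PJ.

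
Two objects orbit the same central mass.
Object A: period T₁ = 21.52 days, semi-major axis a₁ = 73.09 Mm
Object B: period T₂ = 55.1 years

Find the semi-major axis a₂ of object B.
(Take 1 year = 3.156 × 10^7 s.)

Convert to SI: T₁ = 21.52 days = 1.85933e+06 s; a₁ = 73.09 Mm = 7.309e+07 m; T₂ = 55.1 years = 1.73896e+09 s.
Kepler's third law: (T₁/T₂)² = (a₁/a₂)³ ⇒ a₂ = a₁ · (T₂/T₁)^(2/3).
T₂/T₁ = 1.73896e+09 / 1.85933e+06 = 935.26.
a₂ = 7.309e+07 · (935.26)^(2/3) m ≈ 6.99e+09 m = 6.99 Gm.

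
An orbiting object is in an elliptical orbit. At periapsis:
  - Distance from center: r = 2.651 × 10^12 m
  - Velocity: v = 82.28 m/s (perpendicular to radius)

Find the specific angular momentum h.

With v perpendicular to r, h = r · v.
h = 2.651e+12 · 82.28 m²/s ≈ 2.181e+14 m²/s.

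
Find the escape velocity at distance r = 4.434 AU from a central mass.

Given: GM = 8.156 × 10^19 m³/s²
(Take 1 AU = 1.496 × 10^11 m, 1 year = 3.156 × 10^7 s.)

Convert to SI: r = 4.434 AU = 6.63326e+11 m.
Escape velocity comes from setting total energy to zero: ½v² − GM/r = 0 ⇒ v_esc = √(2GM / r).
v_esc = √(2 · 8.156e+19 / 6.63326e+11) m/s ≈ 1.568e+04 m/s = 3.308 AU/year.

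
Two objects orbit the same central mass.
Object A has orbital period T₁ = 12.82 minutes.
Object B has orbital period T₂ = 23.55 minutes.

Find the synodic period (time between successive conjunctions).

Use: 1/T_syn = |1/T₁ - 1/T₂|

Convert to SI: T₁ = 12.82 minutes = 769.2 s; T₂ = 23.55 minutes = 1413 s.
T_syn = |T₁ · T₂ / (T₁ − T₂)|.
T_syn = |769.2 · 1413 / (769.2 − 1413)| s ≈ 1688 s = 28.14 minutes.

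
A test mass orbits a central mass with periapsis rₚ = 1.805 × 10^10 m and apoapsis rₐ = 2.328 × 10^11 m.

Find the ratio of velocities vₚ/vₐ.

Conservation of angular momentum gives rₚvₚ = rₐvₐ, so vₚ/vₐ = rₐ/rₚ.
vₚ/vₐ = 2.328e+11 / 1.805e+10 ≈ 12.9.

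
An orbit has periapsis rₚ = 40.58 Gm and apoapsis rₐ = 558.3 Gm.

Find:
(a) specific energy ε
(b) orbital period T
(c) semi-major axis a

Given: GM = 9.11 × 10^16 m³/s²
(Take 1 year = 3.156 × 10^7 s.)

Convert to SI: rₚ = 40.58 Gm = 4.058e+10 m; rₐ = 558.3 Gm = 5.583e+11 m.
(a) With a = (rₚ + rₐ)/2 = 2.9944e+11 m, ε = −GM/(2a) = −9.11e+16/(2 · 2.9944e+11) J/kg ≈ -1.521e+05 J/kg
(b) With a = (rₚ + rₐ)/2 = 2.9944e+11 m, T = 2π √(a³/GM) = 2π √((2.9944e+11)³/9.11e+16) s ≈ 3.411e+09 s
(c) a = (rₚ + rₐ)/2 = (4.058e+10 + 5.583e+11)/2 ≈ 2.994e+11 m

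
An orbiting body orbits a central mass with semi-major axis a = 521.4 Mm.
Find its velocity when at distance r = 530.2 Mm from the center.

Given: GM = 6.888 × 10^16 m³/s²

Convert to SI: a = 521.4 Mm = 5.214e+08 m; r = 530.2 Mm = 5.302e+08 m.
Vis-viva: v = √(GM · (2/r − 1/a)).
2/r − 1/a = 2/5.302e+08 − 1/5.214e+08 = 1.85425e-09 m⁻¹.
v = √(6.888e+16 · 1.85425e-09) m/s ≈ 1.13e+04 m/s = 11.3 km/s.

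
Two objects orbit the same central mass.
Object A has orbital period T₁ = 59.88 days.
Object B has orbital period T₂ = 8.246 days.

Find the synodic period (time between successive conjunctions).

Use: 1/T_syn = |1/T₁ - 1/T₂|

Convert to SI: T₁ = 59.88 days = 5.17363e+06 s; T₂ = 8.246 days = 712454 s.
T_syn = |T₁ · T₂ / (T₁ − T₂)|.
T_syn = |5.17363e+06 · 712454 / (5.17363e+06 − 712454)| s ≈ 8.262e+05 s = 9.563 days.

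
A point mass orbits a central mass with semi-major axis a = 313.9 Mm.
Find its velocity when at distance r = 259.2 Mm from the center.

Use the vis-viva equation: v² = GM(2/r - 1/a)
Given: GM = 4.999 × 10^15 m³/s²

Convert to SI: a = 313.9 Mm = 3.139e+08 m; r = 259.2 Mm = 2.592e+08 m.
Vis-viva: v = √(GM · (2/r − 1/a)).
2/r − 1/a = 2/2.592e+08 − 1/3.139e+08 = 4.53032e-09 m⁻¹.
v = √(4.999e+15 · 4.53032e-09) m/s ≈ 4759 m/s = 4.759 km/s.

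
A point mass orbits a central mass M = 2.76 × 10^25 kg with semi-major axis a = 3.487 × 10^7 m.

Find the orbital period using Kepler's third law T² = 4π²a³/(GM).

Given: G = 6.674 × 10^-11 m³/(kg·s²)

GM = G · M = 6.674e-11 · 2.76e+25 = 1.84202e+15 m³/s².
Kepler's third law: T = 2π √(a³ / GM).
Substituting a = 3.487e+07 m and GM = 1.84202e+15 m³/s²:
T = 2π √((3.487e+07)³ / 1.84202e+15) s
T ≈ 3.014e+04 s = 8.374 hours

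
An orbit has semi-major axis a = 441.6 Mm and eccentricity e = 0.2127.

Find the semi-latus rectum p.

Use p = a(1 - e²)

Convert to SI: a = 441.6 Mm = 4.416e+08 m.
p = a (1 − e²).
p = 4.416e+08 · (1 − (0.2127)²) = 4.416e+08 · 0.954759 ≈ 4.216e+08 m = 421.6 Mm.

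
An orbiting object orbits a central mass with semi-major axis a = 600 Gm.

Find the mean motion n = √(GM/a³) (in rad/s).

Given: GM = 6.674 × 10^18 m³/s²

Convert to SI: a = 600 Gm = 6e+11 m.
n = √(GM / a³).
n = √(6.674e+18 / (6e+11)³) rad/s ≈ 5.559e-09 rad/s.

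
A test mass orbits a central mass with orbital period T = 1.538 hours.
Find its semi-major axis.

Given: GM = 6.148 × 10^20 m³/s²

Convert to SI: T = 1.538 hours = 5536.8 s.
Invert Kepler's third law: a = (GM · T² / (4π²))^(1/3).
Substituting T = 5536.8 s and GM = 6.148e+20 m³/s²:
a = (6.148e+20 · (5536.8)² / (4π²))^(1/3) m
a ≈ 7.816e+08 m = 781.6 Mm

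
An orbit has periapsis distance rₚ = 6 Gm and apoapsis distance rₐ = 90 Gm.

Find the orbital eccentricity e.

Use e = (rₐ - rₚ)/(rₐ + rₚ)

Convert to SI: rₚ = 6 Gm = 6e+09 m; rₐ = 90 Gm = 9e+10 m.
e = (rₐ − rₚ) / (rₐ + rₚ).
e = (9e+10 − 6e+09) / (9e+10 + 6e+09) = 8.4e+10 / 9.6e+10 ≈ 0.875.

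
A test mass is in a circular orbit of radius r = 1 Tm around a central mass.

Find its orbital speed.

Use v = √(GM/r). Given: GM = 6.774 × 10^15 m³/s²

Convert to SI: r = 1 Tm = 1e+12 m.
For a circular orbit, gravity supplies the centripetal force, so v = √(GM / r).
v = √(6.774e+15 / 1e+12) m/s ≈ 82.3 m/s = 82.3 m/s.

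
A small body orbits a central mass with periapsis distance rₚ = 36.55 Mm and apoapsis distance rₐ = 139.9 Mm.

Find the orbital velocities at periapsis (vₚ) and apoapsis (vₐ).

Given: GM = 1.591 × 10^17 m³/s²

Convert to SI: rₚ = 36.55 Mm = 3.655e+07 m; rₐ = 139.9 Mm = 1.399e+08 m.
Use the vis-viva equation v² = GM(2/r − 1/a) with a = (rₚ + rₐ)/2 = (3.655e+07 + 1.399e+08)/2 = 8.8225e+07 m.
vₚ = √(GM · (2/rₚ − 1/a)) = √(1.591e+17 · (2/3.655e+07 − 1/8.8225e+07)) m/s ≈ 8.308e+04 m/s = 83.08 km/s.
vₐ = √(GM · (2/rₐ − 1/a)) = √(1.591e+17 · (2/1.399e+08 − 1/8.8225e+07)) m/s ≈ 2.171e+04 m/s = 21.71 km/s.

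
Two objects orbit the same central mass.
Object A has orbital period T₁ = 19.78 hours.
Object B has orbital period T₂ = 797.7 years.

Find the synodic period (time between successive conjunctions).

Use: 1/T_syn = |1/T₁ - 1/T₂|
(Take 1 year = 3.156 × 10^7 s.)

Convert to SI: T₁ = 19.78 hours = 71208 s; T₂ = 797.7 years = 2.51754e+10 s.
T_syn = |T₁ · T₂ / (T₁ − T₂)|.
T_syn = |71208 · 2.51754e+10 / (71208 − 2.51754e+10)| s ≈ 7.121e+04 s = 19.78 hours.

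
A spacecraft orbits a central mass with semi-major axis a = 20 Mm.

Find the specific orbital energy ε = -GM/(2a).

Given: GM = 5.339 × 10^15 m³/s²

Convert to SI: a = 20 Mm = 2e+07 m.
ε = −GM / (2a).
ε = −5.339e+15 / (2 · 2e+07) J/kg ≈ -1.335e+08 J/kg = -133.5 MJ/kg.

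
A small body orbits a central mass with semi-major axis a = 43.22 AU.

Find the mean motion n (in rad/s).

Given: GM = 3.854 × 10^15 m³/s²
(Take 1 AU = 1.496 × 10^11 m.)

Convert to SI: a = 43.22 AU = 6.46571e+12 m.
n = √(GM / a³).
n = √(3.854e+15 / (6.46571e+12)³) rad/s ≈ 3.776e-12 rad/s.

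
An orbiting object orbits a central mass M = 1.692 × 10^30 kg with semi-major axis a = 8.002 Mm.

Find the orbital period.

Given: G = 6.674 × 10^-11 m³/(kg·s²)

Convert to SI: a = 8.002 Mm = 8.002e+06 m.
GM = G · M = 6.674e-11 · 1.692e+30 = 1.12924e+20 m³/s².
Kepler's third law: T = 2π √(a³ / GM).
Substituting a = 8.002e+06 m and GM = 1.12924e+20 m³/s²:
T = 2π √((8.002e+06)³ / 1.12924e+20) s
T ≈ 13.38 s = 13.38 seconds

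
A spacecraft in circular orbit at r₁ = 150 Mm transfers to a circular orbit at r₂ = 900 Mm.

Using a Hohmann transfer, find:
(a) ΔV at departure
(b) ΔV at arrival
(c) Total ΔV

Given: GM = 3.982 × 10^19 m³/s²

Convert to SI: r₁ = 150 Mm = 1.5e+08 m; r₂ = 900 Mm = 9e+08 m.
Transfer semi-major axis: a_t = (r₁ + r₂)/2 = (1.5e+08 + 9e+08)/2 = 5.25e+08 m.
Circular speeds: v₁ = √(GM/r₁) = 515235 m/s, v₂ = √(GM/r₂) = 210344 m/s.
Transfer speeds (vis-viva v² = GM(2/r − 1/a_t)): v₁ᵗ = 674600 m/s, v₂ᵗ = 112433 m/s.
(a) ΔV₁ = |v₁ᵗ − v₁| ≈ 1.594e+05 m/s = 159.4 km/s.
(b) ΔV₂ = |v₂ − v₂ᵗ| ≈ 9.791e+04 m/s = 97.91 km/s.
(c) ΔV_total = ΔV₁ + ΔV₂ ≈ 2.573e+05 m/s = 257.3 km/s.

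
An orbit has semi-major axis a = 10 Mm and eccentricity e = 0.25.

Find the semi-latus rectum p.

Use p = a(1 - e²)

Convert to SI: a = 10 Mm = 1e+07 m.
p = a (1 − e²).
p = 1e+07 · (1 − (0.25)²) = 1e+07 · 0.9375 ≈ 9.375e+06 m = 9.375 Mm.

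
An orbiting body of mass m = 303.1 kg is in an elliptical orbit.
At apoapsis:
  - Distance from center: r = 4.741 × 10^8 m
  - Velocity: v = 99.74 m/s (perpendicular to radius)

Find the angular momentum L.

Since v is perpendicular to r, L = m · v · r.
L = 303.1 · 99.74 · 4.741e+08 kg·m²/s ≈ 1.433e+13 kg·m²/s.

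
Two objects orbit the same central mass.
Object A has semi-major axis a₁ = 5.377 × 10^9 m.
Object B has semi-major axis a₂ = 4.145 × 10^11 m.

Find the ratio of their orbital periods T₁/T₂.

From Kepler's third law, (T₁/T₂)² = (a₁/a₂)³, so T₁/T₂ = (a₁/a₂)^(3/2).
a₁/a₂ = 5.377e+09 / 4.145e+11 = 0.0129723.
T₁/T₂ = (0.0129723)^(3/2) ≈ 0.001477.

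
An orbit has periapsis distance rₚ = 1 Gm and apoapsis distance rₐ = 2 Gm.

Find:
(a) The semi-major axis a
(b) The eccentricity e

Convert to SI: rₚ = 1 Gm = 1e+09 m; rₐ = 2 Gm = 2e+09 m.
(a) a = (rₚ + rₐ) / 2 = (1e+09 + 2e+09) / 2 ≈ 1.5e+09 m = 1.5 Gm.
(b) e = (rₐ − rₚ) / (rₐ + rₚ) = (2e+09 − 1e+09) / (2e+09 + 1e+09) ≈ 0.3333.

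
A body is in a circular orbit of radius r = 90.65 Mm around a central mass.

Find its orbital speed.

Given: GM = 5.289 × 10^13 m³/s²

Convert to SI: r = 90.65 Mm = 9.065e+07 m.
For a circular orbit, gravity supplies the centripetal force, so v = √(GM / r).
v = √(5.289e+13 / 9.065e+07) m/s ≈ 763.8 m/s = 763.8 m/s.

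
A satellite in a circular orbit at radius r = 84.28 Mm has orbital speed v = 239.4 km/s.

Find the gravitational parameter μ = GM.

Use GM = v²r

Convert to SI: r = 84.28 Mm = 8.428e+07 m; v = 239.4 km/s = 239400 m/s.
For a circular orbit v² = GM/r, so GM = v² · r.
GM = (239400)² · 8.428e+07 m³/s² ≈ 4.83e+18 m³/s² = 4.83 × 10^18 m³/s².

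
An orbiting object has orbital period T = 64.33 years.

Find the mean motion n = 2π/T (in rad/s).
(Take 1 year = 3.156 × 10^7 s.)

Convert to SI: T = 64.33 years = 2.03025e+09 s.
n = 2π / T.
n = 2π / 2.03025e+09 s ≈ 3.095e-09 rad/s.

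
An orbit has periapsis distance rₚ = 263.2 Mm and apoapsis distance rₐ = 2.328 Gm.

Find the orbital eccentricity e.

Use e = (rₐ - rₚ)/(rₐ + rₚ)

Convert to SI: rₚ = 263.2 Mm = 2.632e+08 m; rₐ = 2.328 Gm = 2.328e+09 m.
e = (rₐ − rₚ) / (rₐ + rₚ).
e = (2.328e+09 − 2.632e+08) / (2.328e+09 + 2.632e+08) = 2.0648e+09 / 2.5912e+09 ≈ 0.7969.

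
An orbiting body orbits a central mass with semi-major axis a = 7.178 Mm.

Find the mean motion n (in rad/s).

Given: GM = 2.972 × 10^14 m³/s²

Convert to SI: a = 7.178 Mm = 7.178e+06 m.
n = √(GM / a³).
n = √(2.972e+14 / (7.178e+06)³) rad/s ≈ 0.0008964 rad/s.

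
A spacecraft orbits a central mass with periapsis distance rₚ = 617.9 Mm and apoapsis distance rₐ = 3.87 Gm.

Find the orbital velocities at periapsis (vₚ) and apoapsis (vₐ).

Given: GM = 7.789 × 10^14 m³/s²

Convert to SI: rₚ = 617.9 Mm = 6.179e+08 m; rₐ = 3.87 Gm = 3.87e+09 m.
Use the vis-viva equation v² = GM(2/r − 1/a) with a = (rₚ + rₐ)/2 = (6.179e+08 + 3.87e+09)/2 = 2.24395e+09 m.
vₚ = √(GM · (2/rₚ − 1/a)) = √(7.789e+14 · (2/6.179e+08 − 1/2.24395e+09)) m/s ≈ 1474 m/s = 1.474 km/s.
vₐ = √(GM · (2/rₐ − 1/a)) = √(7.789e+14 · (2/3.87e+09 − 1/2.24395e+09)) m/s ≈ 235.4 m/s = 235.4 m/s.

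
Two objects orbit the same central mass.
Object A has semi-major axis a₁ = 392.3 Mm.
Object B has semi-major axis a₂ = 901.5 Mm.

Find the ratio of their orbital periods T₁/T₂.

Convert to SI: a₁ = 392.3 Mm = 3.923e+08 m; a₂ = 901.5 Mm = 9.015e+08 m.
From Kepler's third law, (T₁/T₂)² = (a₁/a₂)³, so T₁/T₂ = (a₁/a₂)^(3/2).
a₁/a₂ = 3.923e+08 / 9.015e+08 = 0.435164.
T₁/T₂ = (0.435164)^(3/2) ≈ 0.2871.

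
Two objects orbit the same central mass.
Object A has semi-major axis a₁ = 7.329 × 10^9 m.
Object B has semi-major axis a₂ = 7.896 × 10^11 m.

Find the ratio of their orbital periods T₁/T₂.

From Kepler's third law, (T₁/T₂)² = (a₁/a₂)³, so T₁/T₂ = (a₁/a₂)^(3/2).
a₁/a₂ = 7.329e+09 / 7.896e+11 = 0.00928191.
T₁/T₂ = (0.00928191)^(3/2) ≈ 0.0008942.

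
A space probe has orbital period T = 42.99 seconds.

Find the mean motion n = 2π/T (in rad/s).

n = 2π / T.
n = 2π / 42.99 s ≈ 0.1462 rad/s.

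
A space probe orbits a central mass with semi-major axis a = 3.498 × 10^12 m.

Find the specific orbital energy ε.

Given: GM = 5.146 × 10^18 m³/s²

ε = −GM / (2a).
ε = −5.146e+18 / (2 · 3.498e+12) J/kg ≈ -7.356e+05 J/kg = -735.6 kJ/kg.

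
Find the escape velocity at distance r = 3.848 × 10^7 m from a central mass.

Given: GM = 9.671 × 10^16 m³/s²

Escape velocity comes from setting total energy to zero: ½v² − GM/r = 0 ⇒ v_esc = √(2GM / r).
v_esc = √(2 · 9.671e+16 / 3.848e+07) m/s ≈ 7.09e+04 m/s = 70.9 km/s.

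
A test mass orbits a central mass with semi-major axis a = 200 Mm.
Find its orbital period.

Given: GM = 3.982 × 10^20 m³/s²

Convert to SI: a = 200 Mm = 2e+08 m.
Kepler's third law: T = 2π √(a³ / GM).
Substituting a = 2e+08 m and GM = 3.982e+20 m³/s²:
T = 2π √((2e+08)³ / 3.982e+20) s
T ≈ 890.6 s = 14.84 minutes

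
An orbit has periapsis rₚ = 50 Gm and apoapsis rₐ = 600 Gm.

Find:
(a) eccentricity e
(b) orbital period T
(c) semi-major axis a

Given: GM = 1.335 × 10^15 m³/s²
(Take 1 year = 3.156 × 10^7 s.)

Convert to SI: rₚ = 50 Gm = 5e+10 m; rₐ = 600 Gm = 6e+11 m.
(a) e = (rₐ − rₚ)/(rₐ + rₚ) = (6e+11 − 5e+10)/(6e+11 + 5e+10) ≈ 0.8462
(b) With a = (rₚ + rₐ)/2 = 3.25e+11 m, T = 2π √(a³/GM) = 2π √((3.25e+11)³/1.335e+15) s ≈ 3.186e+10 s
(c) a = (rₚ + rₐ)/2 = (5e+10 + 6e+11)/2 ≈ 3.25e+11 m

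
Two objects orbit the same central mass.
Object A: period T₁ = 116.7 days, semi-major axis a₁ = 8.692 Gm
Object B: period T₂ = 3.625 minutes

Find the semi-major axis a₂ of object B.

Convert to SI: T₁ = 116.7 days = 1.00829e+07 s; a₁ = 8.692 Gm = 8.692e+09 m; T₂ = 3.625 minutes = 217.5 s.
Kepler's third law: (T₁/T₂)² = (a₁/a₂)³ ⇒ a₂ = a₁ · (T₂/T₁)^(2/3).
T₂/T₁ = 217.5 / 1.00829e+07 = 2.15712e-05.
a₂ = 8.692e+09 · (2.15712e-05)^(2/3) m ≈ 6.735e+06 m = 6.735 Mm.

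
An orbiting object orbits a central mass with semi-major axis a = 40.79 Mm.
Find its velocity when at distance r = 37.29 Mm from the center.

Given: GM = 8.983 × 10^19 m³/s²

Convert to SI: a = 40.79 Mm = 4.079e+07 m; r = 37.29 Mm = 3.729e+07 m.
Vis-viva: v = √(GM · (2/r − 1/a)).
2/r − 1/a = 2/3.729e+07 − 1/4.079e+07 = 2.91179e-08 m⁻¹.
v = √(8.983e+19 · 2.91179e-08) m/s ≈ 1.617e+06 m/s = 1617 km/s.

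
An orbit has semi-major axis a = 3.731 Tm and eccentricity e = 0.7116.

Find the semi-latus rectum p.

Convert to SI: a = 3.731 Tm = 3.731e+12 m.
p = a (1 − e²).
p = 3.731e+12 · (1 − (0.7116)²) = 3.731e+12 · 0.493625 ≈ 1.842e+12 m = 1.842 Tm.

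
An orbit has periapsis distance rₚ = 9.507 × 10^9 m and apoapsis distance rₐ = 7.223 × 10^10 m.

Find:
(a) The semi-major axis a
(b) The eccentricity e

(a) a = (rₚ + rₐ) / 2 = (9.507e+09 + 7.223e+10) / 2 ≈ 4.087e+10 m = 4.087 × 10^10 m.
(b) e = (rₐ − rₚ) / (rₐ + rₚ) = (7.223e+10 − 9.507e+09) / (7.223e+10 + 9.507e+09) ≈ 0.7674.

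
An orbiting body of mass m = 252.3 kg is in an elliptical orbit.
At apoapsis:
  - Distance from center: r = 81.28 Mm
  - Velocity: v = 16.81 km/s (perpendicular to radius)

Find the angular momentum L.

Convert to SI: r = 81.28 Mm = 8.128e+07 m; v = 16.81 km/s = 16810 m/s.
Since v is perpendicular to r, L = m · v · r.
L = 252.3 · 16810 · 8.128e+07 kg·m²/s ≈ 3.447e+14 kg·m²/s.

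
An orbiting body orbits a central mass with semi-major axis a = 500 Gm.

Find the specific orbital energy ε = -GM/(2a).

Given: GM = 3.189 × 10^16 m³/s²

Convert to SI: a = 500 Gm = 5e+11 m.
ε = −GM / (2a).
ε = −3.189e+16 / (2 · 5e+11) J/kg ≈ -3.189e+04 J/kg = -31.89 kJ/kg.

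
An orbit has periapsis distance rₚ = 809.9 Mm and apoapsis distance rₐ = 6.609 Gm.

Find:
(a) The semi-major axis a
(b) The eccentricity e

Convert to SI: rₚ = 809.9 Mm = 8.099e+08 m; rₐ = 6.609 Gm = 6.609e+09 m.
(a) a = (rₚ + rₐ) / 2 = (8.099e+08 + 6.609e+09) / 2 ≈ 3.709e+09 m = 3.709 Gm.
(b) e = (rₐ − rₚ) / (rₐ + rₚ) = (6.609e+09 − 8.099e+08) / (6.609e+09 + 8.099e+08) ≈ 0.7817.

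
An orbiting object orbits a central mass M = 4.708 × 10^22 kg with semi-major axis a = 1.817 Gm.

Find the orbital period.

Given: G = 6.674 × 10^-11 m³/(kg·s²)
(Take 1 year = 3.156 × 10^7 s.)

Convert to SI: a = 1.817 Gm = 1.817e+09 m.
GM = G · M = 6.674e-11 · 4.708e+22 = 3.14212e+12 m³/s².
Kepler's third law: T = 2π √(a³ / GM).
Substituting a = 1.817e+09 m and GM = 3.14212e+12 m³/s²:
T = 2π √((1.817e+09)³ / 3.14212e+12) s
T ≈ 2.745e+08 s = 8.699 years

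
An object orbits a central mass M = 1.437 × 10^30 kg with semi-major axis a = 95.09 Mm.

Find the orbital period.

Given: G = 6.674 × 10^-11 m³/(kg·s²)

Convert to SI: a = 95.09 Mm = 9.509e+07 m.
GM = G · M = 6.674e-11 · 1.437e+30 = 9.59054e+19 m³/s².
Kepler's third law: T = 2π √(a³ / GM).
Substituting a = 9.509e+07 m and GM = 9.59054e+19 m³/s²:
T = 2π √((9.509e+07)³ / 9.59054e+19) s
T ≈ 594.9 s = 9.915 minutes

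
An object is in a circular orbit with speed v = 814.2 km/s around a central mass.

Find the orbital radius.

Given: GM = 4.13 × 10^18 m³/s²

Convert to SI: v = 814.2 km/s = 814200 m/s.
For a circular orbit, v² = GM / r, so r = GM / v².
r = 4.13e+18 / (814200)² m ≈ 6.23e+06 m = 6.23 × 10^6 m.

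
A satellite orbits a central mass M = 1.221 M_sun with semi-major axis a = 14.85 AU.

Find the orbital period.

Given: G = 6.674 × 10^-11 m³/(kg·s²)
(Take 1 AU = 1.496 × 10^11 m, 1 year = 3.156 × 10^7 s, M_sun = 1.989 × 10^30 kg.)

Convert to SI: a = 14.85 AU = 2.22156e+12 m; M = 1.221 M_sun = 2.42857e+30 kg.
GM = G · M = 6.674e-11 · 2.42857e+30 = 1.62083e+20 m³/s².
Kepler's third law: T = 2π √(a³ / GM).
Substituting a = 2.22156e+12 m and GM = 1.62083e+20 m³/s²:
T = 2π √((2.22156e+12)³ / 1.62083e+20) s
T ≈ 1.634e+09 s = 51.78 years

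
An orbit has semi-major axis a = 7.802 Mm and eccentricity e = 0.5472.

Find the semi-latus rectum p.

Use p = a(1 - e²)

Convert to SI: a = 7.802 Mm = 7.802e+06 m.
p = a (1 − e²).
p = 7.802e+06 · (1 − (0.5472)²) = 7.802e+06 · 0.700572 ≈ 5.466e+06 m = 5.466 Mm.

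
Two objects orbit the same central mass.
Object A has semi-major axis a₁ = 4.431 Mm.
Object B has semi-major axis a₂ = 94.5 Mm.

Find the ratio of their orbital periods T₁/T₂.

Convert to SI: a₁ = 4.431 Mm = 4.431e+06 m; a₂ = 94.5 Mm = 9.45e+07 m.
From Kepler's third law, (T₁/T₂)² = (a₁/a₂)³, so T₁/T₂ = (a₁/a₂)^(3/2).
a₁/a₂ = 4.431e+06 / 9.45e+07 = 0.0468889.
T₁/T₂ = (0.0468889)^(3/2) ≈ 0.01015.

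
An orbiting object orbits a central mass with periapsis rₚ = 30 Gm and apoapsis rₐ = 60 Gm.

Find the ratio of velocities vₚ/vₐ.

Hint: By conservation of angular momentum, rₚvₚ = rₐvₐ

Convert to SI: rₚ = 30 Gm = 3e+10 m; rₐ = 60 Gm = 6e+10 m.
Conservation of angular momentum gives rₚvₚ = rₐvₐ, so vₚ/vₐ = rₐ/rₚ.
vₚ/vₐ = 6e+10 / 3e+10 ≈ 2.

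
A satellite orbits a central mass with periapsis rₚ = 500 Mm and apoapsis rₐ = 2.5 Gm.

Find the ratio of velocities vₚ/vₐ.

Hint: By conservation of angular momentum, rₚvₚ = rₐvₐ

Convert to SI: rₚ = 500 Mm = 5e+08 m; rₐ = 2.5 Gm = 2.5e+09 m.
Conservation of angular momentum gives rₚvₚ = rₐvₐ, so vₚ/vₐ = rₐ/rₚ.
vₚ/vₐ = 2.5e+09 / 5e+08 ≈ 5.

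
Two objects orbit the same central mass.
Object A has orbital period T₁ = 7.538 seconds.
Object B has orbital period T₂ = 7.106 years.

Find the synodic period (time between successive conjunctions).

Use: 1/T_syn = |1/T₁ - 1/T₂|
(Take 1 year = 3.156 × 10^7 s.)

Convert to SI: T₂ = 7.106 years = 2.24265e+08 s.
T_syn = |T₁ · T₂ / (T₁ − T₂)|.
T_syn = |7.538 · 2.24265e+08 / (7.538 − 2.24265e+08)| s ≈ 7.538 s = 7.538 seconds.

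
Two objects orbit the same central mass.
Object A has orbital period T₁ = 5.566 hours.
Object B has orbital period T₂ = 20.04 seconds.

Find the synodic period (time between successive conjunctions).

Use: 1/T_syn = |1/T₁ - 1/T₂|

Convert to SI: T₁ = 5.566 hours = 20037.6 s.
T_syn = |T₁ · T₂ / (T₁ − T₂)|.
T_syn = |20037.6 · 20.04 / (20037.6 − 20.04)| s ≈ 20.06 s = 20.06 seconds.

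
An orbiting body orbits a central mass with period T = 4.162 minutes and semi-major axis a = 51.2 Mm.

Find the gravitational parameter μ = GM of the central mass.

Convert to SI: T = 4.162 minutes = 249.72 s; a = 51.2 Mm = 5.12e+07 m.
GM = 4π² · a³ / T².
GM = 4π² · (5.12e+07)³ / (249.72)² m³/s² ≈ 8.497e+19 m³/s² = 8.497 × 10^19 m³/s².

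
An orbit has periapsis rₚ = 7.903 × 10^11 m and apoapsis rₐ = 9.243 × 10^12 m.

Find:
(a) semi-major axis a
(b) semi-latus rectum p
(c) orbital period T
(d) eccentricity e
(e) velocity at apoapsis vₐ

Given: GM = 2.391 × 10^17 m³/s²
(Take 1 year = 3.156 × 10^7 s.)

(a) a = (rₚ + rₐ)/2 = (7.903e+11 + 9.243e+12)/2 ≈ 5.017e+12 m
(b) From a = (rₚ + rₐ)/2 = 5.01665e+12 m and e = (rₐ − rₚ)/(rₐ + rₚ) = 0.842465, p = a(1 − e²) = 5.01665e+12 · (1 − (0.842465)²) ≈ 1.456e+12 m
(c) With a = (rₚ + rₐ)/2 = 5.01665e+12 m, T = 2π √(a³/GM) = 2π √((5.01665e+12)³/2.391e+17) s ≈ 1.444e+11 s
(d) e = (rₐ − rₚ)/(rₐ + rₚ) = (9.243e+12 − 7.903e+11)/(9.243e+12 + 7.903e+11) ≈ 0.8425
(e) With a = (rₚ + rₐ)/2 = 5.01665e+12 m, vₐ = √(GM (2/rₐ − 1/a)) = √(2.391e+17 · (2/9.243e+12 − 1/5.01665e+12)) m/s ≈ 63.84 m/s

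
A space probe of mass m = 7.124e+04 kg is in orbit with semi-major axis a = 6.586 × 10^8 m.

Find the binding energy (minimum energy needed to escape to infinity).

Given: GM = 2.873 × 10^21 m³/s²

Total orbital energy is E = −GMm/(2a); binding energy is E_bind = −E = GMm/(2a).
E_bind = 2.873e+21 · 7.124e+04 / (2 · 6.586e+08) J ≈ 1.554e+17 J = 155.4 PJ.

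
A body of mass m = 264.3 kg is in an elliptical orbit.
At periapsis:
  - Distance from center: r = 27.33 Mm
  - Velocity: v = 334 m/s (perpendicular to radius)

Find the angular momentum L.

Convert to SI: r = 27.33 Mm = 2.733e+07 m.
Since v is perpendicular to r, L = m · v · r.
L = 264.3 · 334 · 2.733e+07 kg·m²/s ≈ 2.413e+12 kg·m²/s.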